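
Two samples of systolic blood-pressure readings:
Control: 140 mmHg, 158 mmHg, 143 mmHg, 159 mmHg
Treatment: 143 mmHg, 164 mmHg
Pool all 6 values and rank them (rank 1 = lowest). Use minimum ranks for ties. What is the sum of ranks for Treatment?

Sorted (ascending): 140, 143, 143, 158, 159, 164
The 2 values of 143 occupy positions 2–3 → each gets rank 2.
Treatment values → pooled ranks: 143→2, 164→6
Rank sum = 2 + 6 = 8

8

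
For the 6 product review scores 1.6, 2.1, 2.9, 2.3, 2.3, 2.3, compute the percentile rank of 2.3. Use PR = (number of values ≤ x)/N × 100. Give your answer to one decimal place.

N = 6.
Strictly below 2.3: 2. Equal to 2.3: 3.
PR = 5/6 × 100 = 83.3

83.3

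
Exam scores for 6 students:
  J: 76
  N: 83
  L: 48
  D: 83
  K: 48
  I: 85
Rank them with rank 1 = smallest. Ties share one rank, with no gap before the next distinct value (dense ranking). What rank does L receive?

1

Sorted (ascending): 48, 48, 76, 83, 83, 85
The 2 values of 48 share dense rank 1.
The 2 values of 83 share dense rank 3.
Remaining distinct values take the next consecutive integers.
L has value 48 → rank 1.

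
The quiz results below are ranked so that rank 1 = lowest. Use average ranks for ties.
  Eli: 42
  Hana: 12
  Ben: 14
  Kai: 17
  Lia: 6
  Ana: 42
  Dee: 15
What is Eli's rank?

6.5

Sorted (ascending): 6, 12, 14, 15, 17, 42, 42
The 2 values of 42 occupy positions 6–7 → average rank (6+7)/2 = 6.5.
Eli has value 42 → rank 6.5.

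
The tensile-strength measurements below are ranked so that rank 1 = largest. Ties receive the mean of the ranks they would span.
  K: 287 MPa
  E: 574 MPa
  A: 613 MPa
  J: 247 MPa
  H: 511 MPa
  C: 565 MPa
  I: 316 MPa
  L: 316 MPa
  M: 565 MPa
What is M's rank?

3.5

Sorted (descending): 613, 574, 565, 565, 511, 316, 316, 287, 247
The 2 values of 565 occupy positions 3–4 → average rank (3+4)/2 = 3.5.
The 2 values of 316 occupy positions 6–7 → average rank (6+7)/2 = 6.5.
M has value 565 MPa → rank 3.5.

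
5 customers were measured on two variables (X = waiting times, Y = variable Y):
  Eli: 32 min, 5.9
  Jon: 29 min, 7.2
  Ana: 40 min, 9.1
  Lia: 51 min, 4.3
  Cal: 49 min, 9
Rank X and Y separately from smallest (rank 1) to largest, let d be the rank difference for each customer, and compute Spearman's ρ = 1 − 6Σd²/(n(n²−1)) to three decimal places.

-0.200

Ranks of variable 1: 2, 1, 3, 5, 4
Ranks of variable 2: 2, 3, 5, 1, 4
d = r₁ − r₂: 0, -2, -2, 4, 0
d²: 0, 4, 4, 16, 0; Σd² = 24
ρ = 1 − 6·24/(5·24) = 1 − 144/120 = -0.200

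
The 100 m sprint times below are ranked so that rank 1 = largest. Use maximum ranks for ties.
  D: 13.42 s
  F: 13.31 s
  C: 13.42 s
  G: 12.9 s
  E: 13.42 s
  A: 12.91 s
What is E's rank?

3

Sorted (descending): 13.42, 13.42, 13.42, 13.31, 12.91, 12.9
The 3 values of 13.42 occupy positions 1–3 → each gets rank 3.
E has value 13.42 s → rank 3.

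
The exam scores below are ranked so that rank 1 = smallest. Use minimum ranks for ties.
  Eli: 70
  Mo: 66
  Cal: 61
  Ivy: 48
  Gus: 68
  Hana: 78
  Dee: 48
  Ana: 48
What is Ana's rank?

1

Sorted (ascending): 48, 48, 48, 61, 66, 68, 70, 78
The 3 values of 48 occupy positions 1–3 → each gets rank 1.
Ana has value 48 → rank 1.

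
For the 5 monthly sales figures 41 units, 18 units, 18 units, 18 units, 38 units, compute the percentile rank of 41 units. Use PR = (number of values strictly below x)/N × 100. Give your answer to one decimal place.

N = 5.
Strictly below 41: 4. Equal to 41: 1.
PR = 4/5 × 100 = 80.0

80.0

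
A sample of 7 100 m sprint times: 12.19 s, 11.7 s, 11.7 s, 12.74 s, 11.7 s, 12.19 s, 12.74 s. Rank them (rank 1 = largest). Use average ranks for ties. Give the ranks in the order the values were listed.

3.5, 6, 6, 1.5, 6, 3.5, 1.5

Sorted (descending): 12.74, 12.74, 12.19, 12.19, 11.7, 11.7, 11.7
The 2 values of 12.74 occupy positions 1–2 → average rank (1+2)/2 = 1.5.
The 2 values of 12.19 occupy positions 3–4 → average rank (3+4)/2 = 3.5.
The 3 values of 11.7 occupy positions 5–7 → average rank 6.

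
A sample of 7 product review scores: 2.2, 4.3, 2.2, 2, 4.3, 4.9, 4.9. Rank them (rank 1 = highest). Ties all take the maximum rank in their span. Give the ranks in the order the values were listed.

6, 4, 6, 7, 4, 2, 2

Sorted (descending): 4.9, 4.9, 4.3, 4.3, 2.2, 2.2, 2
The 2 values of 4.9 occupy positions 1–2 → each gets rank 2.
The 2 values of 4.3 occupy positions 3–4 → each gets rank 4.
The 2 values of 2.2 occupy positions 5–6 → each gets rank 6.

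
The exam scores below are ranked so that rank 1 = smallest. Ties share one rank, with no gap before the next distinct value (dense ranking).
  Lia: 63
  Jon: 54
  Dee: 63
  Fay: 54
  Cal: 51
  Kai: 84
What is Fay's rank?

Sorted (ascending): 51, 54, 54, 63, 63, 84
The 2 values of 54 share dense rank 2.
The 2 values of 63 share dense rank 3.
Remaining distinct values take the next consecutive integers.
Fay has value 54 → rank 2.

2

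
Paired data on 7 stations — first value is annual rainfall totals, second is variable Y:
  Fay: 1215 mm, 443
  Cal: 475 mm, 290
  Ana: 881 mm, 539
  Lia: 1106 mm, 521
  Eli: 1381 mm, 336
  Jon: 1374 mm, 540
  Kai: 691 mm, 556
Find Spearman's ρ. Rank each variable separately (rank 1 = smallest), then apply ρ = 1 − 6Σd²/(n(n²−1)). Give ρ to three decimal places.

-0.036

Ranks of variable 1: 5, 1, 3, 4, 7, 6, 2
Ranks of variable 2: 3, 1, 5, 4, 2, 6, 7
d = r₁ − r₂: 2, 0, -2, 0, 5, 0, -5
d²: 4, 0, 4, 0, 25, 0, 25; Σd² = 58
ρ = 1 − 6·58/(7·48) = 1 − 348/336 = -0.036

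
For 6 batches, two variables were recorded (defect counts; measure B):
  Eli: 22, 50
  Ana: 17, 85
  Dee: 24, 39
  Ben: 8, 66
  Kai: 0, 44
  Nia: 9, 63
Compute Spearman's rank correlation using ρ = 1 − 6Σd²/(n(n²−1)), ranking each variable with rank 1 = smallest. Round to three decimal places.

Ranks of variable 1: 5, 4, 6, 2, 1, 3
Ranks of variable 2: 3, 6, 1, 5, 2, 4
d = r₁ − r₂: 2, -2, 5, -3, -1, -1
d²: 4, 4, 25, 9, 1, 1; Σd² = 44
ρ = 1 − 6·44/(6·35) = 1 − 264/210 = -0.257

-0.257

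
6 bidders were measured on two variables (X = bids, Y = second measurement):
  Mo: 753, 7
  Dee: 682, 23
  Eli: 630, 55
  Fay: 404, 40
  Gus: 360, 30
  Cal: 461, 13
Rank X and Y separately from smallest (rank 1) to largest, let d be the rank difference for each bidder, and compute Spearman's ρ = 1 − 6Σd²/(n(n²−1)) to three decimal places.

Ranks of variable 1: 6, 5, 4, 2, 1, 3
Ranks of variable 2: 1, 3, 6, 5, 4, 2
d = r₁ − r₂: 5, 2, -2, -3, -3, 1
d²: 25, 4, 4, 9, 9, 1; Σd² = 52
ρ = 1 − 6·52/(6·35) = 1 − 312/210 = -0.486

-0.486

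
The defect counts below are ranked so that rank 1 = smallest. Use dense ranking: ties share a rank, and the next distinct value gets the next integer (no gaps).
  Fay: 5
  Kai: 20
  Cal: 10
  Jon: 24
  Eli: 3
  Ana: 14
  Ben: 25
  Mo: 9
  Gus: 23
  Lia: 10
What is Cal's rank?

4

Sorted (ascending): 3, 5, 9, 10, 10, 14, 20, 23, 24, 25
The 2 values of 10 share dense rank 4.
Remaining distinct values take the next consecutive integers.
Cal has value 10 → rank 4.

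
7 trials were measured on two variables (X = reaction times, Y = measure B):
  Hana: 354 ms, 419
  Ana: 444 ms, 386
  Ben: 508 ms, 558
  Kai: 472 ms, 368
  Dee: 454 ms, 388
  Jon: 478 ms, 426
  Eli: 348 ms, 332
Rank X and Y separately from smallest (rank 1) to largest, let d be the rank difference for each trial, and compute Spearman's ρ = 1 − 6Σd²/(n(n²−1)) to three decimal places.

Ranks of variable 1: 2, 3, 7, 5, 4, 6, 1
Ranks of variable 2: 5, 3, 7, 2, 4, 6, 1
d = r₁ − r₂: -3, 0, 0, 3, 0, 0, 0
d²: 9, 0, 0, 9, 0, 0, 0; Σd² = 18
ρ = 1 − 6·18/(7·48) = 1 − 108/336 = 0.679

0.679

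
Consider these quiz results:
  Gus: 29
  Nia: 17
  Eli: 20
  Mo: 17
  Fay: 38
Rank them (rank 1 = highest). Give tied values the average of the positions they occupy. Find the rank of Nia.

4.5

Sorted (descending): 38, 29, 20, 17, 17
The 2 values of 17 occupy positions 4–5 → average rank (4+5)/2 = 4.5.
Nia has value 17 → rank 4.5.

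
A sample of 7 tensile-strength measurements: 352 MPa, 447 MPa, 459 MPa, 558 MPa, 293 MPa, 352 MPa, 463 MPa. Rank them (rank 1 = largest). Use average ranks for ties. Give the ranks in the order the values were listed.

5.5, 4, 3, 1, 7, 5.5, 2

Sorted (descending): 558, 463, 459, 447, 352, 352, 293
The 2 values of 352 occupy positions 5–6 → average rank (5+6)/2 = 5.5.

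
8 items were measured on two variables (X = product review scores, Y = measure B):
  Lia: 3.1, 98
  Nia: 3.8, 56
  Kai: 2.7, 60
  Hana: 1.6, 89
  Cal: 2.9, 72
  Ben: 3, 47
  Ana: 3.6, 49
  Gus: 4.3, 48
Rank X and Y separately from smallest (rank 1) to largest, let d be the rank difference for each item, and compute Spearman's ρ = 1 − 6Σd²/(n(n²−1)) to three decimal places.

Ranks of variable 1: 5, 7, 2, 1, 3, 4, 6, 8
Ranks of variable 2: 8, 4, 5, 7, 6, 1, 3, 2
d = r₁ − r₂: -3, 3, -3, -6, -3, 3, 3, 6
d²: 9, 9, 9, 36, 9, 9, 9, 36; Σd² = 126
ρ = 1 − 6·126/(8·63) = 1 − 756/504 = -0.500

-0.500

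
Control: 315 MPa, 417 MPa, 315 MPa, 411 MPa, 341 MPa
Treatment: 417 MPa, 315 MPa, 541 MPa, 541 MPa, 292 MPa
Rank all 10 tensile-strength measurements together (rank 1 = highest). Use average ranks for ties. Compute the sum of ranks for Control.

30.5

Sorted (descending): 541, 541, 417, 417, 411, 341, 315, 315, 315, 292
The 2 values of 541 occupy positions 1–2 → average rank (1+2)/2 = 1.5.
The 2 values of 417 occupy positions 3–4 → average rank (3+4)/2 = 3.5.
The 3 values of 315 occupy positions 7–9 → average rank 8.
Control values → pooled ranks: 315→8, 417→3.5, 315→8, 411→5, 341→6
Rank sum = 8 + 3.5 + 8 + 5 + 6 = 30.5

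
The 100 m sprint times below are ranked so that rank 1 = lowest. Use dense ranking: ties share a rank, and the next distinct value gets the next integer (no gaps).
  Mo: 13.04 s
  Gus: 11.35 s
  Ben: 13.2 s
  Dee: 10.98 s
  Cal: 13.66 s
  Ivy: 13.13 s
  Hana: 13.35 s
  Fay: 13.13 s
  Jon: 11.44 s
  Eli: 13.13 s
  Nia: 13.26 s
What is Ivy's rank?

Sorted (ascending): 10.98, 11.35, 11.44, 13.04, 13.13, 13.13, 13.13, 13.2, 13.26, 13.35, 13.66
The 3 values of 13.13 share dense rank 5.
Remaining distinct values take the next consecutive integers.
Ivy has value 13.13 s → rank 5.

5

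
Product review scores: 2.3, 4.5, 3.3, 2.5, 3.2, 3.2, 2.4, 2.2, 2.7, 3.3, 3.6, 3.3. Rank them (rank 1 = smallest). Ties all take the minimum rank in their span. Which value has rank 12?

Sorted (ascending): 2.2, 2.3, 2.4, 2.5, 2.7, 3.2, 3.2, 3.3, 3.3, 3.3, 3.6, 4.5
The 2 values of 3.2 occupy positions 6–7 → each gets rank 6.
The 3 values of 3.3 occupy positions 8–10 → each gets rank 8.
Rank 12 → value 4.5.

4.5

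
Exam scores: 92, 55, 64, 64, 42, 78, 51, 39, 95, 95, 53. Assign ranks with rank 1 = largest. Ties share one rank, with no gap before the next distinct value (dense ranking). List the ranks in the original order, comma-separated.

2, 5, 4, 4, 8, 3, 7, 9, 1, 1, 6

Sorted (descending): 95, 95, 92, 78, 64, 64, 55, 53, 51, 42, 39
The 2 values of 95 share dense rank 1.
The 2 values of 64 share dense rank 4.
Remaining distinct values take the next consecutive integers.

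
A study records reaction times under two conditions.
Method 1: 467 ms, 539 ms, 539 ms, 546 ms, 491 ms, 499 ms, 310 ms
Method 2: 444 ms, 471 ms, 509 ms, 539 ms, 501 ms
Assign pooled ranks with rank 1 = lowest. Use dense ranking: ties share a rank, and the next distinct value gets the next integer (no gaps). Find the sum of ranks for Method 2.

30

Sorted (ascending): 310, 444, 467, 471, 491, 499, 501, 509, 539, 539, 539, 546
The 3 values of 539 share dense rank 9.
Remaining distinct values take the next consecutive integers.
Method 2 values → pooled ranks: 444→2, 471→4, 509→8, 539→9, 501→7
Rank sum = 2 + 4 + 8 + 9 + 7 = 30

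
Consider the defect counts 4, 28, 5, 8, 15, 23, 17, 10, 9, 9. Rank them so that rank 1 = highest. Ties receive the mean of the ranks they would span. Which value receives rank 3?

Sorted (descending): 28, 23, 17, 15, 10, 9, 9, 8, 5, 4
The 2 values of 9 occupy positions 6–7 → average rank (6+7)/2 = 6.5.
Rank 3 → value 17.

17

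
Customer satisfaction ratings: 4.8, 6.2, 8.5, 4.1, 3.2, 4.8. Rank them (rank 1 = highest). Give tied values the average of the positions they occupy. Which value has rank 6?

Sorted (descending): 8.5, 6.2, 4.8, 4.8, 4.1, 3.2
The 2 values of 4.8 occupy positions 3–4 → average rank (3+4)/2 = 3.5.
Rank 6 → value 3.2.

3.2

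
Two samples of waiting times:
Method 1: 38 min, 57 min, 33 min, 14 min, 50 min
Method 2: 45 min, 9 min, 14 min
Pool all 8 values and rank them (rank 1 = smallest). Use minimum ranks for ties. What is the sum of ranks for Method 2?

9

Sorted (ascending): 9, 14, 14, 33, 38, 45, 50, 57
The 2 values of 14 occupy positions 2–3 → each gets rank 2.
Method 2 values → pooled ranks: 45→6, 9→1, 14→2
Rank sum = 6 + 1 + 2 = 9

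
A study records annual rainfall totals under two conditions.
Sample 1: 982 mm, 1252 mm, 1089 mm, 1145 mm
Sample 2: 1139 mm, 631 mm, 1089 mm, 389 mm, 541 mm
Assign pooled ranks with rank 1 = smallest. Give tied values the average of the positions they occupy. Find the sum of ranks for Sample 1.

Sorted (ascending): 389, 541, 631, 982, 1089, 1089, 1139, 1145, 1252
The 2 values of 1089 occupy positions 5–6 → average rank (5+6)/2 = 5.5.
Sample 1 values → pooled ranks: 982→4, 1252→9, 1089→5.5, 1145→8
Rank sum = 4 + 9 + 5.5 + 8 = 26.5

26.5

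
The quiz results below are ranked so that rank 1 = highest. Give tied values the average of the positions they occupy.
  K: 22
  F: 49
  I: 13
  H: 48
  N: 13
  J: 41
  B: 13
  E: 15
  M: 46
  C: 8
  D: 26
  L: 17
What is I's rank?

10

Sorted (descending): 49, 48, 46, 41, 26, 22, 17, 15, 13, 13, 13, 8
The 3 values of 13 occupy positions 9–11 → average rank 10.
I has value 13 → rank 10.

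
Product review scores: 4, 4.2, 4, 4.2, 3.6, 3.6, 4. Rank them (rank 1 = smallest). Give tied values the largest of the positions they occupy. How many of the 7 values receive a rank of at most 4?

2

Sorted (ascending): 3.6, 3.6, 4, 4, 4, 4.2, 4.2
The 2 values of 3.6 occupy positions 1–2 → each gets rank 2.
The 3 values of 4 occupy positions 3–5 → each gets rank 5.
The 2 values of 4.2 occupy positions 6–7 → each gets rank 7.
Ranks ≤ 4: {2, 2} → 2 values.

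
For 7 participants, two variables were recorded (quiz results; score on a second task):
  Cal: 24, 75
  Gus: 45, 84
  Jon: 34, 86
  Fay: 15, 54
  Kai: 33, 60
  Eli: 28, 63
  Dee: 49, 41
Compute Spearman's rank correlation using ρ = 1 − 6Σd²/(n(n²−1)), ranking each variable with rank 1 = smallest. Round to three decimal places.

Ranks of variable 1: 2, 6, 5, 1, 4, 3, 7
Ranks of variable 2: 5, 6, 7, 2, 3, 4, 1
d = r₁ − r₂: -3, 0, -2, -1, 1, -1, 6
d²: 9, 0, 4, 1, 1, 1, 36; Σd² = 52
ρ = 1 − 6·52/(7·48) = 1 − 312/336 = 0.071

0.071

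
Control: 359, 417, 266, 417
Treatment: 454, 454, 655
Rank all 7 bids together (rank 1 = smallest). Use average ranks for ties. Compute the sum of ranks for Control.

10

Sorted (ascending): 266, 359, 417, 417, 454, 454, 655
The 2 values of 417 occupy positions 3–4 → average rank (3+4)/2 = 3.5.
The 2 values of 454 occupy positions 5–6 → average rank (5+6)/2 = 5.5.
Control values → pooled ranks: 359→2, 417→3.5, 266→1, 417→3.5
Rank sum = 2 + 3.5 + 1 + 3.5 = 10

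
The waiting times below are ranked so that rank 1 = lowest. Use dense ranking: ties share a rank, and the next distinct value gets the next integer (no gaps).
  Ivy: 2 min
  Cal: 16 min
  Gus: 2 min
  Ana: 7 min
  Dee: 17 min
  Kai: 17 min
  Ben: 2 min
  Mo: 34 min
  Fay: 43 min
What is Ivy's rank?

1

Sorted (ascending): 2, 2, 2, 7, 16, 17, 17, 34, 43
The 3 values of 2 share dense rank 1.
The 2 values of 17 share dense rank 4.
Remaining distinct values take the next consecutive integers.
Ivy has value 2 min → rank 1.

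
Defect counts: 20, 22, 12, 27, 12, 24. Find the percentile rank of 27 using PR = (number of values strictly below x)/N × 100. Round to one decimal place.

N = 6.
Strictly below 27: 5. Equal to 27: 1.
PR = 5/6 × 100 = 83.3

83.3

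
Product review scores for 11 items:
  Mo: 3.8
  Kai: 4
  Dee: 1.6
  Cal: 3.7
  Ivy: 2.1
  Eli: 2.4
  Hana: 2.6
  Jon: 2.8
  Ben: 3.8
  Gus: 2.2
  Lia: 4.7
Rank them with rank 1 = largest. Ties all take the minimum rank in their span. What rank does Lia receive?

Sorted (descending): 4.7, 4, 3.8, 3.8, 3.7, 2.8, 2.6, 2.4, 2.2, 2.1, 1.6
The 2 values of 3.8 occupy positions 3–4 → each gets rank 3.
Lia has value 4.7 → rank 1.

1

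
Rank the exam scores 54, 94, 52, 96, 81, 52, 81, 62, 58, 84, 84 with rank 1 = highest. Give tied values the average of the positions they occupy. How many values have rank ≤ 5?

4

Sorted (descending): 96, 94, 84, 84, 81, 81, 62, 58, 54, 52, 52
The 2 values of 84 occupy positions 3–4 → average rank (3+4)/2 = 3.5.
The 2 values of 81 occupy positions 5–6 → average rank (5+6)/2 = 5.5.
The 2 values of 52 occupy positions 10–11 → average rank (10+11)/2 = 10.5.
Ranks ≤ 5: {1, 2, 3.5, 3.5} → 4 values.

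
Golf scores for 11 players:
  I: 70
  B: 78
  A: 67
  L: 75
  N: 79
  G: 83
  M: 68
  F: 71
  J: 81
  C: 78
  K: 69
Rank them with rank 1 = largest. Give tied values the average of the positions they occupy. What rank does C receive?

Sorted (descending): 83, 81, 79, 78, 78, 75, 71, 70, 69, 68, 67
The 2 values of 78 occupy positions 4–5 → average rank (4+5)/2 = 4.5.
C has value 78 → rank 4.5.

4.5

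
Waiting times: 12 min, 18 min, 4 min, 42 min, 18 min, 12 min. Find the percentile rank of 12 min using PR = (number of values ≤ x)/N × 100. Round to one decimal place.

N = 6.
Strictly below 12: 1. Equal to 12: 2.
PR = 3/6 × 100 = 50.0

50.0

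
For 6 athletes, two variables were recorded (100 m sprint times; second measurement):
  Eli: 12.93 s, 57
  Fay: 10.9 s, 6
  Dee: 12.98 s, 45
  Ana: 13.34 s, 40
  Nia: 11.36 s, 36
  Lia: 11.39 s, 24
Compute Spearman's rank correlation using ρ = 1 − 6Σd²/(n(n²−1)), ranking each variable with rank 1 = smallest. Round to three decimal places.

0.714

Ranks of variable 1: 4, 1, 5, 6, 2, 3
Ranks of variable 2: 6, 1, 5, 4, 3, 2
d = r₁ − r₂: -2, 0, 0, 2, -1, 1
d²: 4, 0, 0, 4, 1, 1; Σd² = 10
ρ = 1 − 6·10/(6·35) = 1 − 60/210 = 0.714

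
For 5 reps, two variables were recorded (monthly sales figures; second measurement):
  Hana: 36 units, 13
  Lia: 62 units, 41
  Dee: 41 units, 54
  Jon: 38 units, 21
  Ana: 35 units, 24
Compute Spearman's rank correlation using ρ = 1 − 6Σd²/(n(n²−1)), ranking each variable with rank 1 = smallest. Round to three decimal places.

0.600

Ranks of variable 1: 2, 5, 4, 3, 1
Ranks of variable 2: 1, 4, 5, 2, 3
d = r₁ − r₂: 1, 1, -1, 1, -2
d²: 1, 1, 1, 1, 4; Σd² = 8
ρ = 1 − 6·8/(5·24) = 1 − 48/120 = 0.600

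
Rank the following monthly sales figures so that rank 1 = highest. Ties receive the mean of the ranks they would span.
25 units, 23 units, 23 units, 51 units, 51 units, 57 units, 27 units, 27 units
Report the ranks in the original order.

6, 7.5, 7.5, 2.5, 2.5, 1, 4.5, 4.5

Sorted (descending): 57, 51, 51, 27, 27, 25, 23, 23
The 2 values of 51 occupy positions 2–3 → average rank (2+3)/2 = 2.5.
The 2 values of 27 occupy positions 4–5 → average rank (4+5)/2 = 4.5.
The 2 values of 23 occupy positions 7–8 → average rank (7+8)/2 = 7.5.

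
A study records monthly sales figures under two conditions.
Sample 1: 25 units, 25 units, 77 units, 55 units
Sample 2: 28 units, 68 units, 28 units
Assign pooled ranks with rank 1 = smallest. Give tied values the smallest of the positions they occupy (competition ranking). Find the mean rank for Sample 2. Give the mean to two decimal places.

Sorted (ascending): 25, 25, 28, 28, 55, 68, 77
The 2 values of 25 occupy positions 1–2 → each gets rank 1.
The 2 values of 28 occupy positions 3–4 → each gets rank 3.
Sample 2 values → pooled ranks: 28→3, 68→6, 28→3
Mean rank = (3 + 6 + 3) / 3 = 4.00

4.00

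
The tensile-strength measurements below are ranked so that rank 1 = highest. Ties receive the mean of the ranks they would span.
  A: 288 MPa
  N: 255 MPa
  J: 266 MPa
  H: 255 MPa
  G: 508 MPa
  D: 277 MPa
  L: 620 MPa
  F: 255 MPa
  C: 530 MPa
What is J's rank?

6

Sorted (descending): 620, 530, 508, 288, 277, 266, 255, 255, 255
The 3 values of 255 occupy positions 7–9 → average rank 8.
J has value 266 MPa → rank 6.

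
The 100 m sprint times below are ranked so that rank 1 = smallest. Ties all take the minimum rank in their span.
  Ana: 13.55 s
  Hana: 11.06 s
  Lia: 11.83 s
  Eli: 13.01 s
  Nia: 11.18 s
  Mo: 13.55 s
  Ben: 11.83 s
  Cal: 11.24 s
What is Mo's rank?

7

Sorted (ascending): 11.06, 11.18, 11.24, 11.83, 11.83, 13.01, 13.55, 13.55
The 2 values of 11.83 occupy positions 4–5 → each gets rank 4.
The 2 values of 13.55 occupy positions 7–8 → each gets rank 7.
Mo has value 13.55 s → rank 7.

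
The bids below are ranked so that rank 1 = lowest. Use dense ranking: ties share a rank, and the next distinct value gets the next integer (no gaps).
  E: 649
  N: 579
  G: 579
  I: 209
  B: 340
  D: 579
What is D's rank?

3

Sorted (ascending): 209, 340, 579, 579, 579, 649
The 3 values of 579 share dense rank 3.
Remaining distinct values take the next consecutive integers.
D has value 579 → rank 3.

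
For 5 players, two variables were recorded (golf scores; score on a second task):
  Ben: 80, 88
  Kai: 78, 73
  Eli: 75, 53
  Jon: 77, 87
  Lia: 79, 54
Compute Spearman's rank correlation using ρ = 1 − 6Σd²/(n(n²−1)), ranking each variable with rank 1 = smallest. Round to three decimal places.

Ranks of variable 1: 5, 3, 1, 2, 4
Ranks of variable 2: 5, 3, 1, 4, 2
d = r₁ − r₂: 0, 0, 0, -2, 2
d²: 0, 0, 0, 4, 4; Σd² = 8
ρ = 1 − 6·8/(5·24) = 1 − 48/120 = 0.600

0.600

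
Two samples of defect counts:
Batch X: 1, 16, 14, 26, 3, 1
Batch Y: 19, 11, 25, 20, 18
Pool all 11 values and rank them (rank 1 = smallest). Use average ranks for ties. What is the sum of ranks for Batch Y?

38

Sorted (ascending): 1, 1, 3, 11, 14, 16, 18, 19, 20, 25, 26
The 2 values of 1 occupy positions 1–2 → average rank (1+2)/2 = 1.5.
Batch Y values → pooled ranks: 19→8, 11→4, 25→10, 20→9, 18→7
Rank sum = 8 + 4 + 10 + 9 + 7 = 38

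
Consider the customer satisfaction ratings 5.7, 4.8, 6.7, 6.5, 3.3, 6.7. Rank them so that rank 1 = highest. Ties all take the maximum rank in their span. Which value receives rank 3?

Sorted (descending): 6.7, 6.7, 6.5, 5.7, 4.8, 3.3
The 2 values of 6.7 occupy positions 1–2 → each gets rank 2.
Rank 3 → value 6.5.

6.5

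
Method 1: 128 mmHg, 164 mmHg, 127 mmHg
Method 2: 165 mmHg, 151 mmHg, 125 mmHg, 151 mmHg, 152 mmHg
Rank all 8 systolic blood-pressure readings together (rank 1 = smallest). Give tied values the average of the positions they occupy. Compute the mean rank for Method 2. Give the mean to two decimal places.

Sorted (ascending): 125, 127, 128, 151, 151, 152, 164, 165
The 2 values of 151 occupy positions 4–5 → average rank (4+5)/2 = 4.5.
Method 2 values → pooled ranks: 165→8, 151→4.5, 125→1, 151→4.5, 152→6
Mean rank = (8 + 4.5 + 1 + 4.5 + 6) / 5 = 4.80

4.80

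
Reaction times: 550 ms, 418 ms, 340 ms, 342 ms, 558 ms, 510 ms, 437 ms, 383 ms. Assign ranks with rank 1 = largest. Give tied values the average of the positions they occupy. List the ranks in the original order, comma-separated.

2, 5, 8, 7, 1, 3, 4, 6

Sorted (descending): 558, 550, 510, 437, 418, 383, 342, 340
No ties — each value takes its position as its rank.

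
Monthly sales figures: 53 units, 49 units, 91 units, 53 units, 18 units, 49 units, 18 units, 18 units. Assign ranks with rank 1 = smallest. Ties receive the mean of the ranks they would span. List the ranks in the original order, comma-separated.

6.5, 4.5, 8, 6.5, 2, 4.5, 2, 2

Sorted (ascending): 18, 18, 18, 49, 49, 53, 53, 91
The 3 values of 18 occupy positions 1–3 → average rank 2.
The 2 values of 49 occupy positions 4–5 → average rank (4+5)/2 = 4.5.
The 2 values of 53 occupy positions 6–7 → average rank (6+7)/2 = 6.5.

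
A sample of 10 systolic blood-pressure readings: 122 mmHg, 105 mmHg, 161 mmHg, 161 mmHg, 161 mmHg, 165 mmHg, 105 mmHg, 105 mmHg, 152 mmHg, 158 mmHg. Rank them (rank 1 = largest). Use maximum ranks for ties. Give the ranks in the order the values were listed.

Sorted (descending): 165, 161, 161, 161, 158, 152, 122, 105, 105, 105
The 3 values of 161 occupy positions 2–4 → each gets rank 4.
The 3 values of 105 occupy positions 8–10 → each gets rank 10.

7, 10, 4, 4, 4, 1, 10, 10, 6, 5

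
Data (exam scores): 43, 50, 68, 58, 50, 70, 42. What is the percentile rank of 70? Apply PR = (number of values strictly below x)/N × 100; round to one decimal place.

N = 7.
Strictly below 70: 6. Equal to 70: 1.
PR = 6/7 × 100 = 85.7

85.7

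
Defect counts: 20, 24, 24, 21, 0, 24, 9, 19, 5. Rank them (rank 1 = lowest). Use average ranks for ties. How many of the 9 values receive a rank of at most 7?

6

Sorted (ascending): 0, 5, 9, 19, 20, 21, 24, 24, 24
The 3 values of 24 occupy positions 7–9 → average rank 8.
Ranks ≤ 7: {1, 2, 3, 4, 5, 6} → 6 values.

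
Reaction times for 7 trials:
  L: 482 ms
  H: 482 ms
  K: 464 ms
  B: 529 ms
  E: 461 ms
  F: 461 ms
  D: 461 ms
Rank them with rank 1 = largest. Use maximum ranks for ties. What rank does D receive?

Sorted (descending): 529, 482, 482, 464, 461, 461, 461
The 2 values of 482 occupy positions 2–3 → each gets rank 3.
The 3 values of 461 occupy positions 5–7 → each gets rank 7.
D has value 461 ms → rank 7.

7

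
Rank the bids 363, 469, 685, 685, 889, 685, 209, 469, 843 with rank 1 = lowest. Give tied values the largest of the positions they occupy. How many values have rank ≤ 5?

4

Sorted (ascending): 209, 363, 469, 469, 685, 685, 685, 843, 889
The 2 values of 469 occupy positions 3–4 → each gets rank 4.
The 3 values of 685 occupy positions 5–7 → each gets rank 7.
Ranks ≤ 5: {1, 2, 4, 4} → 4 values.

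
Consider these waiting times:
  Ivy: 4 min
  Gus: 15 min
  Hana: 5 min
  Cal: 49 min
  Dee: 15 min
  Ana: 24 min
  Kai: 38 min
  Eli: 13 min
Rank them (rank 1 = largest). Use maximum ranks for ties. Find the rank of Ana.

Sorted (descending): 49, 38, 24, 15, 15, 13, 5, 4
The 2 values of 15 occupy positions 4–5 → each gets rank 5.
Ana has value 24 min → rank 3.

3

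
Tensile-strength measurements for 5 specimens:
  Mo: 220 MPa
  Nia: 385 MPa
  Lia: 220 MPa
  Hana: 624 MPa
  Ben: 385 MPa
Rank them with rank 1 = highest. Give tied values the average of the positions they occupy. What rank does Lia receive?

Sorted (descending): 624, 385, 385, 220, 220
The 2 values of 385 occupy positions 2–3 → average rank (2+3)/2 = 2.5.
The 2 values of 220 occupy positions 4–5 → average rank (4+5)/2 = 4.5.
Lia has value 220 MPa → rank 4.5.

4.5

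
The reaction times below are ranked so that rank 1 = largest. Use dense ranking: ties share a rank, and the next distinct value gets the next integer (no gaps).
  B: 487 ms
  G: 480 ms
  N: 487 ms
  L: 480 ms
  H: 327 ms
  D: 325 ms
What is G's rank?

Sorted (descending): 487, 487, 480, 480, 327, 325
The 2 values of 487 share dense rank 1.
The 2 values of 480 share dense rank 2.
Remaining distinct values take the next consecutive integers.
G has value 480 ms → rank 2.

2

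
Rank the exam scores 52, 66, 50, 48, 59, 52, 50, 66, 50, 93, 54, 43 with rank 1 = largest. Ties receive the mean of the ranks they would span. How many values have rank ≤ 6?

Sorted (descending): 93, 66, 66, 59, 54, 52, 52, 50, 50, 50, 48, 43
The 2 values of 66 occupy positions 2–3 → average rank (2+3)/2 = 2.5.
The 2 values of 52 occupy positions 6–7 → average rank (6+7)/2 = 6.5.
The 3 values of 50 occupy positions 8–10 → average rank 9.
Ranks ≤ 6: {1, 2.5, 2.5, 4, 5} → 5 values.

5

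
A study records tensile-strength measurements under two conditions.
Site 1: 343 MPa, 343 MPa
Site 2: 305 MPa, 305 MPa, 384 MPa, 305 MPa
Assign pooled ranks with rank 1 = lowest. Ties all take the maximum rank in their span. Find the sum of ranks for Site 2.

Sorted (ascending): 305, 305, 305, 343, 343, 384
The 3 values of 305 occupy positions 1–3 → each gets rank 3.
The 2 values of 343 occupy positions 4–5 → each gets rank 5.
Site 2 values → pooled ranks: 305→3, 305→3, 384→6, 305→3
Rank sum = 3 + 3 + 6 + 3 = 15

15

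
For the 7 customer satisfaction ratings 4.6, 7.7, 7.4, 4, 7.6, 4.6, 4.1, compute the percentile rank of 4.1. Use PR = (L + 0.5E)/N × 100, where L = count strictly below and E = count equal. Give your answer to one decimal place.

21.4

N = 7.
Strictly below 4.1: 1. Equal to 4.1: 1.
PR = (1 + 0.5·1)/7 × 100 = 21.4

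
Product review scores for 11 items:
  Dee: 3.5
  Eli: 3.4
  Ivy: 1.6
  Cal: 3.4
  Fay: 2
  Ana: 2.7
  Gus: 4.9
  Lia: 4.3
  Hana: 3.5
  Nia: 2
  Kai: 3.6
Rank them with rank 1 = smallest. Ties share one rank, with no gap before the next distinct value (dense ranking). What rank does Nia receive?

2

Sorted (ascending): 1.6, 2, 2, 2.7, 3.4, 3.4, 3.5, 3.5, 3.6, 4.3, 4.9
The 2 values of 2 share dense rank 2.
The 2 values of 3.4 share dense rank 4.
The 2 values of 3.5 share dense rank 5.
Remaining distinct values take the next consecutive integers.
Nia has value 2 → rank 2.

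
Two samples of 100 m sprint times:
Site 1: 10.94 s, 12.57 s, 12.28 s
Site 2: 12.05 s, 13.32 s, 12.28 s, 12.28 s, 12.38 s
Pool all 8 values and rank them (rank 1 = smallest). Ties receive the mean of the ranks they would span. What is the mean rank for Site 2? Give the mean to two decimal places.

4.80

Sorted (ascending): 10.94, 12.05, 12.28, 12.28, 12.28, 12.38, 12.57, 13.32
The 3 values of 12.28 occupy positions 3–5 → average rank 4.
Site 2 values → pooled ranks: 12.05→2, 13.32→8, 12.28→4, 12.28→4, 12.38→6
Mean rank = (2 + 8 + 4 + 4 + 6) / 5 = 4.80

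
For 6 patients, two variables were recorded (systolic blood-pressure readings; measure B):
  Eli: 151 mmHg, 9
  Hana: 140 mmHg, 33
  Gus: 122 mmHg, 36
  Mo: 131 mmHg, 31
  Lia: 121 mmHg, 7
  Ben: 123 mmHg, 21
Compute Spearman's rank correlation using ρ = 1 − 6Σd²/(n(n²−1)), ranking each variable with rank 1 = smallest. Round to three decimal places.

Ranks of variable 1: 6, 5, 2, 4, 1, 3
Ranks of variable 2: 2, 5, 6, 4, 1, 3
d = r₁ − r₂: 4, 0, -4, 0, 0, 0
d²: 16, 0, 16, 0, 0, 0; Σd² = 32
ρ = 1 − 6·32/(6·35) = 1 − 192/210 = 0.086

0.086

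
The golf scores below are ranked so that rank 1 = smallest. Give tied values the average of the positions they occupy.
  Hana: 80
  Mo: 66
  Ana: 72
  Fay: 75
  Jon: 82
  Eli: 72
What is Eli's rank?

2.5

Sorted (ascending): 66, 72, 72, 75, 80, 82
The 2 values of 72 occupy positions 2–3 → average rank (2+3)/2 = 2.5.
Eli has value 72 → rank 2.5.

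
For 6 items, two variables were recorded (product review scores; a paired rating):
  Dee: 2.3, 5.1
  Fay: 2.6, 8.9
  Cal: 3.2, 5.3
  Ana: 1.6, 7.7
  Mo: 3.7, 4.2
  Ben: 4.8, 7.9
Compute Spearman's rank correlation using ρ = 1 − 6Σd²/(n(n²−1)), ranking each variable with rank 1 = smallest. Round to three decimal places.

-0.029

Ranks of variable 1: 2, 3, 4, 1, 5, 6
Ranks of variable 2: 2, 6, 3, 4, 1, 5
d = r₁ − r₂: 0, -3, 1, -3, 4, 1
d²: 0, 9, 1, 9, 16, 1; Σd² = 36
ρ = 1 − 6·36/(6·35) = 1 − 216/210 = -0.029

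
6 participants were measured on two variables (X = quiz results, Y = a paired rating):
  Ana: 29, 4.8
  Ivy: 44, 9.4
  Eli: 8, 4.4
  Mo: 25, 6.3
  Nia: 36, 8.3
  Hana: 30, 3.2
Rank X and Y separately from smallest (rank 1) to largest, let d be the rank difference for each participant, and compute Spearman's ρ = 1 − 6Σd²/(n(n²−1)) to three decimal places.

0.600

Ranks of variable 1: 3, 6, 1, 2, 5, 4
Ranks of variable 2: 3, 6, 2, 4, 5, 1
d = r₁ − r₂: 0, 0, -1, -2, 0, 3
d²: 0, 0, 1, 4, 0, 9; Σd² = 14
ρ = 1 − 6·14/(6·35) = 1 − 84/210 = 0.600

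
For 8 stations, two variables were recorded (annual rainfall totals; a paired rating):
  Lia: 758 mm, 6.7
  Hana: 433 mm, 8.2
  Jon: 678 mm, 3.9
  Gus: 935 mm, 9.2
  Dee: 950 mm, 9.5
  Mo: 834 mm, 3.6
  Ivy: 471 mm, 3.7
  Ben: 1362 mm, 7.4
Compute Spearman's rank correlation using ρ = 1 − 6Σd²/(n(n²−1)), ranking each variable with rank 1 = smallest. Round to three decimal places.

Ranks of variable 1: 4, 1, 3, 6, 7, 5, 2, 8
Ranks of variable 2: 4, 6, 3, 7, 8, 1, 2, 5
d = r₁ − r₂: 0, -5, 0, -1, -1, 4, 0, 3
d²: 0, 25, 0, 1, 1, 16, 0, 9; Σd² = 52
ρ = 1 − 6·52/(8·63) = 1 − 312/504 = 0.381

0.381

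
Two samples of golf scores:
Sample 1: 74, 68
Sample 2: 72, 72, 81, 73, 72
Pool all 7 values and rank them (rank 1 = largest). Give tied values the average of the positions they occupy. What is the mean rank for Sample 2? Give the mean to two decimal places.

Sorted (descending): 81, 74, 73, 72, 72, 72, 68
The 3 values of 72 occupy positions 4–6 → average rank 5.
Sample 2 values → pooled ranks: 72→5, 72→5, 81→1, 73→3, 72→5
Mean rank = (5 + 5 + 1 + 3 + 5) / 5 = 3.80

3.80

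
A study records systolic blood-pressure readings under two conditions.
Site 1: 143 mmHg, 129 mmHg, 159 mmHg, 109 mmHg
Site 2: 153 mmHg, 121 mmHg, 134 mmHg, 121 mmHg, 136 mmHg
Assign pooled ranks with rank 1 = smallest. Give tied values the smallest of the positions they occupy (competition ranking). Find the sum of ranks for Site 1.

Sorted (ascending): 109, 121, 121, 129, 134, 136, 143, 153, 159
The 2 values of 121 occupy positions 2–3 → each gets rank 2.
Site 1 values → pooled ranks: 143→7, 129→4, 159→9, 109→1
Rank sum = 7 + 4 + 9 + 1 = 21

21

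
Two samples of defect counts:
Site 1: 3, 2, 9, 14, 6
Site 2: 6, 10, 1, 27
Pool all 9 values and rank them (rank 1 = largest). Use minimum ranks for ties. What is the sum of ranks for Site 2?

18

Sorted (descending): 27, 14, 10, 9, 6, 6, 3, 2, 1
The 2 values of 6 occupy positions 5–6 → each gets rank 5.
Site 2 values → pooled ranks: 6→5, 10→3, 1→9, 27→1
Rank sum = 5 + 3 + 9 + 1 = 18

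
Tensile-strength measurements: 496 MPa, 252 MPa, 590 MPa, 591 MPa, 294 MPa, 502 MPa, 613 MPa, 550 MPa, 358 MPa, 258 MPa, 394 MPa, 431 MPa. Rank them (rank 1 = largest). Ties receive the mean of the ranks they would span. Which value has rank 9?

358

Sorted (descending): 613, 591, 590, 550, 502, 496, 431, 394, 358, 294, 258, 252
No ties — each value takes its position as its rank.
Rank 9 → value 358.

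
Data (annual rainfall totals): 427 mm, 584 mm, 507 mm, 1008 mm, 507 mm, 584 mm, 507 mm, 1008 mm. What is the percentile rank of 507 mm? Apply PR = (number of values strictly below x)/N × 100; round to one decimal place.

N = 8.
Strictly below 507: 1. Equal to 507: 3.
PR = 1/8 × 100 = 12.5

12.5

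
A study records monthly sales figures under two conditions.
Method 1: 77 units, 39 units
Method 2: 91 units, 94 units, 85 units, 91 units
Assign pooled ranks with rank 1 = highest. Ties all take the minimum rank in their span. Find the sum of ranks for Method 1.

11

Sorted (descending): 94, 91, 91, 85, 77, 39
The 2 values of 91 occupy positions 2–3 → each gets rank 2.
Method 1 values → pooled ranks: 77→5, 39→6
Rank sum = 5 + 6 = 11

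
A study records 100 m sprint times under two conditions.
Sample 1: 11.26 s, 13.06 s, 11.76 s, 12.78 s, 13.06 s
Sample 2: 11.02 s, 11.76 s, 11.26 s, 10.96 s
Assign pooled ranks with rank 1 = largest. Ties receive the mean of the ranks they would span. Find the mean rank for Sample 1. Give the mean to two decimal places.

Sorted (descending): 13.06, 13.06, 12.78, 11.76, 11.76, 11.26, 11.26, 11.02, 10.96
The 2 values of 13.06 occupy positions 1–2 → average rank (1+2)/2 = 1.5.
The 2 values of 11.76 occupy positions 4–5 → average rank (4+5)/2 = 4.5.
The 2 values of 11.26 occupy positions 6–7 → average rank (6+7)/2 = 6.5.
Sample 1 values → pooled ranks: 11.26→6.5, 13.06→1.5, 11.76→4.5, 12.78→3, 13.06→1.5
Mean rank = (6.5 + 1.5 + 4.5 + 3 + 1.5) / 5 = 3.40

3.40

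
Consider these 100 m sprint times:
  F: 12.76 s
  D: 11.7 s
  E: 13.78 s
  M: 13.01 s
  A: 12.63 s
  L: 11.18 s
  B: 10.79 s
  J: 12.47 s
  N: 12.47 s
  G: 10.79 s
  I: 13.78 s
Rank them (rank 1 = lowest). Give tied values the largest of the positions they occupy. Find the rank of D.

Sorted (ascending): 10.79, 10.79, 11.18, 11.7, 12.47, 12.47, 12.63, 12.76, 13.01, 13.78, 13.78
The 2 values of 10.79 occupy positions 1–2 → each gets rank 2.
The 2 values of 12.47 occupy positions 5–6 → each gets rank 6.
The 2 values of 13.78 occupy positions 10–11 → each gets rank 11.
D has value 11.7 s → rank 4.

4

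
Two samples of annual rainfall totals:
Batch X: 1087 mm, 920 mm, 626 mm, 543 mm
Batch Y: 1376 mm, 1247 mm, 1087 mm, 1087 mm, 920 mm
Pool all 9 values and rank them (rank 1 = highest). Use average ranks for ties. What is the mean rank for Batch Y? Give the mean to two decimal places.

Sorted (descending): 1376, 1247, 1087, 1087, 1087, 920, 920, 626, 543
The 3 values of 1087 occupy positions 3–5 → average rank 4.
The 2 values of 920 occupy positions 6–7 → average rank (6+7)/2 = 6.5.
Batch Y values → pooled ranks: 1376→1, 1247→2, 1087→4, 1087→4, 920→6.5
Mean rank = (1 + 2 + 4 + 4 + 6.5) / 5 = 3.50

3.50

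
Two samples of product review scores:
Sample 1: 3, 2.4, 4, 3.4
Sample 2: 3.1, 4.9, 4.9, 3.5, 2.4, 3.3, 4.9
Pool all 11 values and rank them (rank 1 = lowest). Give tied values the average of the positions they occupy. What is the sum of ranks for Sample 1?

Sorted (ascending): 2.4, 2.4, 3, 3.1, 3.3, 3.4, 3.5, 4, 4.9, 4.9, 4.9
The 2 values of 2.4 occupy positions 1–2 → average rank (1+2)/2 = 1.5.
The 3 values of 4.9 occupy positions 9–11 → average rank 10.
Sample 1 values → pooled ranks: 3→3, 2.4→1.5, 4→8, 3.4→6
Rank sum = 3 + 1.5 + 8 + 6 = 18.5

18.5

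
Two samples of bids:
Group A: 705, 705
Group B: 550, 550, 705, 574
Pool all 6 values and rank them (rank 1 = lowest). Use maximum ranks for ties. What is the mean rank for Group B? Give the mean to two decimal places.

3.25

Sorted (ascending): 550, 550, 574, 705, 705, 705
The 2 values of 550 occupy positions 1–2 → each gets rank 2.
The 3 values of 705 occupy positions 4–6 → each gets rank 6.
Group B values → pooled ranks: 550→2, 550→2, 705→6, 574→3
Mean rank = (2 + 2 + 6 + 3) / 4 = 3.25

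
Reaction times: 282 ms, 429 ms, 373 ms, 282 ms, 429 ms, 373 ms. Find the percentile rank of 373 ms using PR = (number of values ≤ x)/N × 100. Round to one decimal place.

66.7

N = 6.
Strictly below 373: 2. Equal to 373: 2.
PR = 4/6 × 100 = 66.7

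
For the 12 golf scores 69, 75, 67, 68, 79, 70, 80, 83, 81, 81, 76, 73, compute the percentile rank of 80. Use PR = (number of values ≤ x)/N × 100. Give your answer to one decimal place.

75.0

N = 12.
Strictly below 80: 8. Equal to 80: 1.
PR = 9/12 × 100 = 75.0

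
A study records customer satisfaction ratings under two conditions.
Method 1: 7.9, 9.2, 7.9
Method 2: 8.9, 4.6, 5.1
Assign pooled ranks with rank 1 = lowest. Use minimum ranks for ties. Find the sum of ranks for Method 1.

12

Sorted (ascending): 4.6, 5.1, 7.9, 7.9, 8.9, 9.2
The 2 values of 7.9 occupy positions 3–4 → each gets rank 3.
Method 1 values → pooled ranks: 7.9→3, 9.2→6, 7.9→3
Rank sum = 3 + 6 + 3 = 12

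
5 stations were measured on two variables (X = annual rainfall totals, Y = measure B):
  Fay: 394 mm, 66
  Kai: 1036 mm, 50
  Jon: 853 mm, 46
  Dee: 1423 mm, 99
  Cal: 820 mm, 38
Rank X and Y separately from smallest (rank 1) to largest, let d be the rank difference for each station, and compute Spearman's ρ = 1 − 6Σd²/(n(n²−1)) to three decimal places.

Ranks of variable 1: 1, 4, 3, 5, 2
Ranks of variable 2: 4, 3, 2, 5, 1
d = r₁ − r₂: -3, 1, 1, 0, 1
d²: 9, 1, 1, 0, 1; Σd² = 12
ρ = 1 − 6·12/(5·24) = 1 − 72/120 = 0.400

0.400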